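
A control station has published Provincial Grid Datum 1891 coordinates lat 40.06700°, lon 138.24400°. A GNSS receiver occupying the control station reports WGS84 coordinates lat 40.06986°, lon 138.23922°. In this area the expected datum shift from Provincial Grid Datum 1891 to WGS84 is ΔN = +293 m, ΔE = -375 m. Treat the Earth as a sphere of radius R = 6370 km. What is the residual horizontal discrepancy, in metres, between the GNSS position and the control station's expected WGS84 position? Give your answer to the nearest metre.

40 m

Observed coordinate differences: Δφ = +0.00286°, Δλ = -0.00478°.
Converting to metres (1° lat = 111177 m, cos φ = 0.765292): observed ΔN = 318.0 m, observed ΔE = -406.7 m.
Subtracting the expected shift leaves a residual of 318.0 − (293) = 25.0 m north and -406.7 − (-375) = -31.7 m east.
Residual distance = √(25.0² + (-31.7)²) = 40.4 m.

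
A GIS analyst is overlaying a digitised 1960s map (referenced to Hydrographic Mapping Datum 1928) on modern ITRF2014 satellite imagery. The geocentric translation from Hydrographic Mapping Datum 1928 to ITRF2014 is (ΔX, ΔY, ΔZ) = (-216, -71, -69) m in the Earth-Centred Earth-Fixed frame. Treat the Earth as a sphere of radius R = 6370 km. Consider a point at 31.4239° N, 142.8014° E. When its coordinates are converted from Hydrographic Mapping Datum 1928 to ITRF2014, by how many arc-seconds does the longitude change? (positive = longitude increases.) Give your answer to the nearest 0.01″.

sin φ = 0.521366, cos φ = 0.853333, sin λ = 0.604580, cos λ = -0.796545.
East component: ΔE = −sin λ·ΔX + cos λ·ΔY = −(0.604580)(-216) + (-0.796545)(-71) = 187.14 m.
1° of latitude spans πR/180 = 111177 m; at latitude φ, 1° of longitude spans that × cos φ = 94871.5 m, so Δλ = 187.14 / 94871.5 × 3600 = 7.101″.

Δλ = 7.10″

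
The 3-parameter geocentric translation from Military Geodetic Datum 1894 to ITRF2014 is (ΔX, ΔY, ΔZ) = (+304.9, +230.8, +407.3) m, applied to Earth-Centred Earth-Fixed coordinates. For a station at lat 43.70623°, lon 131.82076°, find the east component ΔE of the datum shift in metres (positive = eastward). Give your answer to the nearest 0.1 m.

The local east axis at (φ, λ) is (−sin λ, cos λ, 0), so ΔE = −sin(131.82076°)·304.9 + cos(131.82076°)·230.8 = -381.12 m.

ΔE = -381.1 m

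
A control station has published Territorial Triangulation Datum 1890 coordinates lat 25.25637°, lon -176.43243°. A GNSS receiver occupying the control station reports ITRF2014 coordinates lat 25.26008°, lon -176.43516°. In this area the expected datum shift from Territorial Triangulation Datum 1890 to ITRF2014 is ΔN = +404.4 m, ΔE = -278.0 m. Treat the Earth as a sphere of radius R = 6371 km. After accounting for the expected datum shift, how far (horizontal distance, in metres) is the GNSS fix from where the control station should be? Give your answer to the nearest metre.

9 m

Observed coordinate differences: Δφ = +0.00371°, Δλ = -0.00273°.
Converting to metres (1° lat = 111195 m, cos φ = 0.904408): observed ΔN = 412.5 m, observed ΔE = -274.5 m.
Subtracting the expected shift leaves a residual of 412.5 − (404.4) = 8.1 m north and -274.5 − (-278.0) = 3.5 m east.
Residual distance = √(8.1² + 3.5²) = 8.8 m.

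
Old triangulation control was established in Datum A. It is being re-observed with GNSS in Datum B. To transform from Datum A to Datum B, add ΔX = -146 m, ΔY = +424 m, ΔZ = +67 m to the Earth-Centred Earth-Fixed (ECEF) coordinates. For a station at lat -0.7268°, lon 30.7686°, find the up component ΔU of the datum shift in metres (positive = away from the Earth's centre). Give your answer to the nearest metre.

ΔU = 91 m

At φ = -0.7268°, λ = 30.7686°: sin φ = -0.012685, cos φ = 0.999920, sin λ = 0.511572, cos λ = 0.859240.
ΔU = cos φ cos λ·ΔX + cos φ sin λ·ΔY + sin φ·ΔZ = (0.999920)(0.859240)(-146) + (0.999920)(0.511572)(424) + (-0.012685)(67) = 90.60 m.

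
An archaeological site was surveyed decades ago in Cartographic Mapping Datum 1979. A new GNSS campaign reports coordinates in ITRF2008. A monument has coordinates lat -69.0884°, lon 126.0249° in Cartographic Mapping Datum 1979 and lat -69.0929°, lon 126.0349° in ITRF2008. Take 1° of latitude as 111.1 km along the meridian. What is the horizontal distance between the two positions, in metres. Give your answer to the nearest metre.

638 m

Δφ = -69.0929° − -69.0884° = -0.0045°; Δλ = 126.0349° − 126.0249° = +0.0100°.
ΔN = Δφ × 111100 = -500.0 m; ΔE = Δλ × 111100 × cos(-69.0884°) = +0.0100 × 111100 × 0.356927 = 396.5 m.
Distance = √(ΔE² + ΔN²) = √(396.5² + (-500.0)²) = 638.1 m.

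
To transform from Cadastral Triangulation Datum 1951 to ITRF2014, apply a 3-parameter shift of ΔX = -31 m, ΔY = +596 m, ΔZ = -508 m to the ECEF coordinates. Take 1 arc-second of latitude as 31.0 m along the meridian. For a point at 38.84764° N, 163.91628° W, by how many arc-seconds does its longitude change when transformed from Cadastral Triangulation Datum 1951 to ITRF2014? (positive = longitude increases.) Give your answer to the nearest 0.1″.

sin φ = 0.627252, cos φ = 0.778817, sin λ = -0.277042, cos λ = -0.960858.
East component: ΔE = −sin λ·ΔX + cos λ·ΔY = −(-0.277042)(-31) + (-0.960858)(596) = -581.26 m.
1° of latitude spans 3600 × 31.00 = 111600 m; at latitude φ, 1° of longitude spans that × cos φ = 86915.9 m, so Δλ = -581.26 / 86915.9 × 3600 = -24.075″.

Δλ = -24.1″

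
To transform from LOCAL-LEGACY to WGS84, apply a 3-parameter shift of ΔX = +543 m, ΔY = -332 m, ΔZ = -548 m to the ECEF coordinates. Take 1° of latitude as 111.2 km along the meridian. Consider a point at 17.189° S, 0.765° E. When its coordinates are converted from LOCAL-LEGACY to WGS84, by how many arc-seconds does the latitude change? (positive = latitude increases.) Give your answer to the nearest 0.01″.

sin φ = -0.295525, cos φ = 0.955335, sin λ = 0.013351, cos λ = 0.999911.
North component: ΔN = −sin φ cos λ·ΔX − sin φ sin λ·ΔY + cos φ·ΔZ = −(-0.295525)(0.999911)(543) − (-0.295525)(0.013351)(-332) + (0.955335)(-548) = -364.38 m.
1° of latitude spans 111200 m, so Δφ = -364.38 / 111200 × 3600 = -11.796″.

Δφ = -11.80″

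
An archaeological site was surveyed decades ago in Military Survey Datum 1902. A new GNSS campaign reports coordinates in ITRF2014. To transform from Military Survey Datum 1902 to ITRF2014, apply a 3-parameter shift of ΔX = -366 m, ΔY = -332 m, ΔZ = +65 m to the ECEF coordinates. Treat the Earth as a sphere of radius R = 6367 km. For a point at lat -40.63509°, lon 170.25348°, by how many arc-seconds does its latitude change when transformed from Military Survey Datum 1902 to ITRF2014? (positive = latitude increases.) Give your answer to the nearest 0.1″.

Δφ = 8.0″

sin φ = -0.651239, cos φ = 0.758873, sin λ = 0.169290, cos λ = -0.985566.
North component: ΔN = −sin φ cos λ·ΔX − sin φ sin λ·ΔY + cos φ·ΔZ = −(-0.651239)(-0.985566)(-366) − (-0.651239)(0.169290)(-332) + (0.758873)(65) = 247.64 m.
1° of latitude spans πR/180 = 111125 m, so Δφ = 247.64 / 111125 × 3600 = 8.022″.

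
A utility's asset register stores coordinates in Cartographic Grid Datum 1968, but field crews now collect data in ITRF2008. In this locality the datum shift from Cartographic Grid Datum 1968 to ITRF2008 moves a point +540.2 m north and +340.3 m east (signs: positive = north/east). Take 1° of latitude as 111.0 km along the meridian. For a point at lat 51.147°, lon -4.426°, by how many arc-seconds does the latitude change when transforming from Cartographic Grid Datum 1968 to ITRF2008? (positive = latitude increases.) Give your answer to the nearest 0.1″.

1° of latitude = 111.0 km, so Δφ = 540.2 / 111000 = 0.0048667° = 17.520″.

Δφ = 17.5″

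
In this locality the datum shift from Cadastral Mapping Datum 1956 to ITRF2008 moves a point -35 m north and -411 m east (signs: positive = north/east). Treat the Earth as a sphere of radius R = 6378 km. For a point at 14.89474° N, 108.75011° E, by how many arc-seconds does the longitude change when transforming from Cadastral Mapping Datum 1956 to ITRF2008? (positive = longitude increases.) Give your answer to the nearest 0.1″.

Δλ = -13.8″

At latitude 14.89474°, cos φ = 0.966400.
One radian of longitude at latitude φ spans R cos φ, so Δλ = ΔE / (R cos φ) = -411.0 / (6378000 × 0.966400) = -6.6681e-05 rad = -13.754″.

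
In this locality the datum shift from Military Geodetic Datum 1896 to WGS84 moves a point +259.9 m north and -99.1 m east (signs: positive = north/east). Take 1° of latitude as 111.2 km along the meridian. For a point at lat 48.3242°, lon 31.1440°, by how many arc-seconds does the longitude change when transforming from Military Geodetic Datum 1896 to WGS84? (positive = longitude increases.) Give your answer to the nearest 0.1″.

Δλ = -4.8″

At latitude 48.3242°, cos φ = 0.664915.
1° of longitude at this latitude = 111.2 × cos φ = 73.94 km, so Δλ = -99.1 / 73938.5 = -0.0013403° = -4.825″.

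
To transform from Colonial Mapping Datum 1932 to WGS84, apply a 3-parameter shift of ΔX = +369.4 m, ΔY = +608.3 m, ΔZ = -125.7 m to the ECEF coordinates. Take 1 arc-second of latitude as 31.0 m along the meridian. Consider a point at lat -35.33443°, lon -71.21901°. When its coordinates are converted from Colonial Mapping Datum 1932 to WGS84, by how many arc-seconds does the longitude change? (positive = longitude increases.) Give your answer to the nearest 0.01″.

sin φ = -0.578348, cos φ = 0.815790, sin λ = -0.946756, cos λ = 0.321952.
East component: ΔE = −sin λ·ΔX + cos λ·ΔY = −(-0.946756)(369.4) + (0.321952)(608.3) = 545.57 m.
1° of latitude spans 3600 × 31.00 = 111600 m; at latitude φ, 1° of longitude spans that × cos φ = 91042.2 m, so Δλ = 545.57 / 91042.2 × 3600 = 21.573″.

Δλ = 21.57″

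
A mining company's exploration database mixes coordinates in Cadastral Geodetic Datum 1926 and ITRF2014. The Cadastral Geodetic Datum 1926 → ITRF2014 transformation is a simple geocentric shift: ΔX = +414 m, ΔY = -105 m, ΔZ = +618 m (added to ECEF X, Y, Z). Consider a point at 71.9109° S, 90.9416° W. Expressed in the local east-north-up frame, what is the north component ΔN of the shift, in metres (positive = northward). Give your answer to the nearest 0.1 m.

ΔN = 285.2 m

At φ = -71.9109°, λ = -90.9416°: sin φ = -0.950575, cos φ = 0.310496, sin λ = -0.999865, cos λ = -0.016433.
ΔN = −sin φ cos λ·ΔX − sin φ sin λ·ΔY + cos φ·ΔZ = −(-0.950575)(-0.016433)(414) − (-0.950575)(-0.999865)(-105) + (0.310496)(618) = 285.22 m.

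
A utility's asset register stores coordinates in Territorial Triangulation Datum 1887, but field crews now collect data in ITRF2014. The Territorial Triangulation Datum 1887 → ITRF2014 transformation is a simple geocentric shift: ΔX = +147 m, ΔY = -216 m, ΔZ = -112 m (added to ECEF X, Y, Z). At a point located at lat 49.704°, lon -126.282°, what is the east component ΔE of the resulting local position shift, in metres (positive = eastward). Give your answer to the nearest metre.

At φ = 49.704°, λ = -126.282°: sin φ = 0.762713, cos φ = 0.646737, sin λ = -0.806114, cos λ = -0.591760.
ΔE = −sin λ·ΔX + cos λ·ΔY = −(-0.806114)·(147) + (-0.591760)·(-216) = 246.32 m.

ΔE = 246 m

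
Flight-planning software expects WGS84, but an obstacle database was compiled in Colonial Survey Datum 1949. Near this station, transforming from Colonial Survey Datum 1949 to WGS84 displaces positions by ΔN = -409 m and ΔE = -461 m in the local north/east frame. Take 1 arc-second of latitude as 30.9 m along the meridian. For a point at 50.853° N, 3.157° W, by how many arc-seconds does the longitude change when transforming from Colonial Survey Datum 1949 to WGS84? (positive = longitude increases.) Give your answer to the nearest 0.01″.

Δλ = -23.63″

At latitude 50.853°, cos φ = 0.631312.
1″ of longitude at this latitude = 30.90 × cos φ = 19.5075 m, so Δλ = -461.0 / 19.5075 = -23.632″.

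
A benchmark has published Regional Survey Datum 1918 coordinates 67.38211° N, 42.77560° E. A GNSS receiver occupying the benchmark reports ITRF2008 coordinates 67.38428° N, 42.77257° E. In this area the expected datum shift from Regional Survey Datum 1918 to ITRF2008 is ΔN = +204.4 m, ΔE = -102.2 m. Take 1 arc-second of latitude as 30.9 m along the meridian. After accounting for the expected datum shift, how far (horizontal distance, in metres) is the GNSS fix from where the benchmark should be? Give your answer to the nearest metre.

46 m

Observed coordinate differences: Δφ = +0.00217°, Δλ = -0.00303°.
Converting to metres (1° lat = 111240 m, cos φ = 0.384584): observed ΔN = 241.4 m, observed ΔE = -129.6 m.
Subtracting the expected shift leaves a residual of 241.4 − (204.4) = 37.0 m north and -129.6 − (-102.2) = -27.4 m east.
Residual distance = √(37.0² + (-27.4)²) = 46.0 m.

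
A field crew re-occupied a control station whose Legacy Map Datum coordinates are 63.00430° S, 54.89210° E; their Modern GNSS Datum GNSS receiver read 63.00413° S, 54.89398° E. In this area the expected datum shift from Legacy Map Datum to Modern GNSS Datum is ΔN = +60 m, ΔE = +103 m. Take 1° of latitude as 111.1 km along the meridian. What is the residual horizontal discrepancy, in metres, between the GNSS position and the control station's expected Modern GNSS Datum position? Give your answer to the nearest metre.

Observed coordinate differences: Δφ = +0.00017°, Δλ = +0.00188°.
Converting to metres (1° lat = 111100 m, cos φ = 0.453924): observed ΔN = 18.9 m, observed ΔE = 94.8 m.
Subtracting the expected shift leaves a residual of 18.9 − (60) = -41.1 m north and 94.8 − (103) = -8.2 m east.
Residual distance = √((-41.1)² + (-8.2)²) = 41.9 m.

42 m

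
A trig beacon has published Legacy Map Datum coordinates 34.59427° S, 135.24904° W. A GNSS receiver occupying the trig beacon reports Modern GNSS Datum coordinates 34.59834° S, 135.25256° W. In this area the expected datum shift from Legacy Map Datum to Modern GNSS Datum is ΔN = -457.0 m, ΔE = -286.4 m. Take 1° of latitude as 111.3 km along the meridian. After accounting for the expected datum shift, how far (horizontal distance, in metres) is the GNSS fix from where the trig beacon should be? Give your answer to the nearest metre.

Observed coordinate differences: Δφ = -0.00407°, Δλ = -0.00352°.
Converting to metres (1° lat = 111300 m, cos φ = 0.823193): observed ΔN = -453.0 m, observed ΔE = -322.5 m.
Subtracting the expected shift leaves a residual of -453.0 − (-457.0) = 4.0 m north and -322.5 − (-286.4) = -36.1 m east.
Residual distance = √(4.0² + (-36.1)²) = 36.3 m.

36 m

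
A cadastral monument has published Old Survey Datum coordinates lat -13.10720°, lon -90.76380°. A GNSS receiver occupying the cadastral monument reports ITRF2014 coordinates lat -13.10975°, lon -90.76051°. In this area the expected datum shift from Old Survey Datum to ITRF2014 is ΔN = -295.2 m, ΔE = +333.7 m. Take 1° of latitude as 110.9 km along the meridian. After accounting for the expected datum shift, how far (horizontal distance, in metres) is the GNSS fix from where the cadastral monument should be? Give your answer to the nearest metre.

Observed coordinate differences: Δφ = -0.00255°, Δλ = +0.00329°.
Converting to metres (1° lat = 110900 m, cos φ = 0.973947): observed ΔN = -282.8 m, observed ΔE = 355.4 m.
Subtracting the expected shift leaves a residual of -282.8 − (-295.2) = 12.4 m north and 355.4 − (333.7) = 21.7 m east.
Residual distance = √(12.4² + 21.7²) = 25.0 m.

25 m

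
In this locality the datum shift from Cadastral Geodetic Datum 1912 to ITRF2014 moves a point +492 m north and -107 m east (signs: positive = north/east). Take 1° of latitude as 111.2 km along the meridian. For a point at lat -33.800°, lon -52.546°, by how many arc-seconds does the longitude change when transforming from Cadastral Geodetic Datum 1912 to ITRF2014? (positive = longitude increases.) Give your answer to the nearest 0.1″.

At latitude -33.800°, cos φ = 0.830984.
1° of longitude at this latitude = 111.2 × cos φ = 92.41 km, so Δλ = -107.0 / 92405.5 = -0.0011579° = -4.169″.

Δλ = -4.2″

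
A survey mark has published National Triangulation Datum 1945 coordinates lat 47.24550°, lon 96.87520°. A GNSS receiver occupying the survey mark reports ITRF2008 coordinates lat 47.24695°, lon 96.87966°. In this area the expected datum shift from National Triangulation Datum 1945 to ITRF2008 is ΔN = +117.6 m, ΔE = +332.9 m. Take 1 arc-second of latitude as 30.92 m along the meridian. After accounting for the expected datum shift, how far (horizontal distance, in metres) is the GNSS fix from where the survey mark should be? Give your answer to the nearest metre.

44 m

Observed coordinate differences: Δφ = +0.00145°, Δλ = +0.00446°.
Converting to metres (1° lat = 111312 m, cos φ = 0.678858): observed ΔN = 161.4 m, observed ΔE = 337.0 m.
Subtracting the expected shift leaves a residual of 161.4 − (117.6) = 43.8 m north and 337.0 − (332.9) = 4.1 m east.
Residual distance = √(43.8² + 4.1²) = 44.0 m.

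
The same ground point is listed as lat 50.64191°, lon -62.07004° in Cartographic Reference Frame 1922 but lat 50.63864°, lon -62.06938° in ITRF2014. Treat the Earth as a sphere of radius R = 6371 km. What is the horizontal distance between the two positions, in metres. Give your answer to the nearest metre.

Δφ = 50.63864° − 50.64191° = -0.00327°; Δλ = -62.06938° − -62.07004° = +0.00066°.
1° along a meridian = πR/180 = 111195 m.
ΔN = Δφ × 111195 = -363.6 m; ΔE = Δλ × 111195 × cos(50.64191°) = +0.00066 × 111195 × 0.634165 = 46.5 m.
Distance = √(ΔE² + ΔN²) = √(46.5² + (-363.6)²) = 366.6 m.

367 m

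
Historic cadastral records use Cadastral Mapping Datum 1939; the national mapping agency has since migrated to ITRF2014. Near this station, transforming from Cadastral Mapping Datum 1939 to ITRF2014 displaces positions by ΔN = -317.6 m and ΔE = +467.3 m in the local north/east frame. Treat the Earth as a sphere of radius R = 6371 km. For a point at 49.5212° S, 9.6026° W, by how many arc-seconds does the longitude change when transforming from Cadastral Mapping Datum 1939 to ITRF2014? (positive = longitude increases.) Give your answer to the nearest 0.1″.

At latitude -49.5212°, cos φ = 0.649167.
One radian of longitude at latitude φ spans R cos φ, so Δλ = ΔE / (R cos φ) = 467.3 / (6371000 × 0.649167) = 1.1299e-04 rad = 23.305″.

Δλ = 23.3″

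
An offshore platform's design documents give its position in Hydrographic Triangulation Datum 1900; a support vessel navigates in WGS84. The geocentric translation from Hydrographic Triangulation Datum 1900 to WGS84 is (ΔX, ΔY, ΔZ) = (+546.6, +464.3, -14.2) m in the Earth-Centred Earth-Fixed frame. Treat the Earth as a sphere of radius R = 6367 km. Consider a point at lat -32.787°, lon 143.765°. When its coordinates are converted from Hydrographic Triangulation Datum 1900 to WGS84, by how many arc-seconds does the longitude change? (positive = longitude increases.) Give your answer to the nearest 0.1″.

sin φ = -0.541517, cos φ = 0.840689, sin λ = 0.591099, cos λ = -0.806599.
East component: ΔE = −sin λ·ΔX + cos λ·ΔY = −(0.591099)(546.6) + (-0.806599)(464.3) = -697.60 m.
1° of latitude spans πR/180 = 111125 m; at latitude φ, 1° of longitude spans that × cos φ = 93421.7 m, so Δλ = -697.60 / 93421.7 × 3600 = -26.882″.

Δλ = -26.9″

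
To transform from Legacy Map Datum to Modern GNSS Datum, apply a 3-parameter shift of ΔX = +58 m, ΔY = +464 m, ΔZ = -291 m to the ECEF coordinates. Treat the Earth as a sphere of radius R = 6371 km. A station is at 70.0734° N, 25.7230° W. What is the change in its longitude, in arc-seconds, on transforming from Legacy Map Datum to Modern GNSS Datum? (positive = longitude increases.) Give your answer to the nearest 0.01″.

Δλ = 42.10″

sin φ = 0.940130, cos φ = 0.340816, sin λ = -0.434021, cos λ = 0.900903.
East component: ΔE = −sin λ·ΔX + cos λ·ΔY = −(-0.434021)(58) + (0.900903)(464) = 443.19 m.
1° of latitude spans πR/180 = 111195 m; at latitude φ, 1° of longitude spans that × cos φ = 37897.0 m, so Δλ = 443.19 / 37897.0 × 3600 = 42.101″.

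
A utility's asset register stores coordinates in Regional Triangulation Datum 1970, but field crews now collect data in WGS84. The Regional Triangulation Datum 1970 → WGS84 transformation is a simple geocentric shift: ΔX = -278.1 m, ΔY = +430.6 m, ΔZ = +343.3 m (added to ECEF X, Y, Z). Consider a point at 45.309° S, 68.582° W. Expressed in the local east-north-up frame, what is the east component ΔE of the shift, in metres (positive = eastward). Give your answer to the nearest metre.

At φ = -45.309°, λ = -68.582°: sin φ = -0.710910, cos φ = 0.703283, sin λ = -0.930941, cos λ = 0.365169.
ΔE = −sin λ·ΔX + cos λ·ΔY = −(-0.930941)·(-278.1) + (0.365169)·(430.6) = -101.65 m.

ΔE = -102 m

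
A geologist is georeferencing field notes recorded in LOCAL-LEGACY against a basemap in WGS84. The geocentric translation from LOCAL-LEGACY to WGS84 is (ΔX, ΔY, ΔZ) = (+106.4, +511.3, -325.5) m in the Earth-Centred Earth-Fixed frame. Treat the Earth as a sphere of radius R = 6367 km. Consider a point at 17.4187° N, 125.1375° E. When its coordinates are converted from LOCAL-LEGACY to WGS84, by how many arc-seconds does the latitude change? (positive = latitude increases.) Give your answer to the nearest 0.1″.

sin φ = 0.299352, cos φ = 0.954143, sin λ = 0.817773, cos λ = -0.575541.
North component: ΔN = −sin φ cos λ·ΔX − sin φ sin λ·ΔY + cos φ·ΔZ = −(0.299352)(-0.575541)(106.4) − (0.299352)(0.817773)(511.3) + (0.954143)(-325.5) = -417.41 m.
1° of latitude spans πR/180 = 111125 m, so Δφ = -417.41 / 111125 × 3600 = -13.522″.

Δφ = -13.5″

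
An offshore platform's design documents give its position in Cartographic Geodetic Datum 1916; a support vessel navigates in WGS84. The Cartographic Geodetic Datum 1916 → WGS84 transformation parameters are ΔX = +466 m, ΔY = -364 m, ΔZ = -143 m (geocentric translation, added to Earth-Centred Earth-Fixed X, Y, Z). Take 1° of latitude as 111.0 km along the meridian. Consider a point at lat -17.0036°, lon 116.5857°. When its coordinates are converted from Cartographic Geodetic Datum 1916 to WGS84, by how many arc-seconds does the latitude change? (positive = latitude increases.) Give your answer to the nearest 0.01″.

sin φ = -0.292432, cos φ = 0.956286, sin λ = 0.894266, cos λ = -0.447536.
North component: ΔN = −sin φ cos λ·ΔX − sin φ sin λ·ΔY + cos φ·ΔZ = −(-0.292432)(-0.447536)(466) − (-0.292432)(0.894266)(-364) + (0.956286)(-143) = -292.93 m.
1° of latitude spans 111000 m, so Δφ = -292.93 / 111000 × 3600 = -9.500″.

Δφ = -9.50″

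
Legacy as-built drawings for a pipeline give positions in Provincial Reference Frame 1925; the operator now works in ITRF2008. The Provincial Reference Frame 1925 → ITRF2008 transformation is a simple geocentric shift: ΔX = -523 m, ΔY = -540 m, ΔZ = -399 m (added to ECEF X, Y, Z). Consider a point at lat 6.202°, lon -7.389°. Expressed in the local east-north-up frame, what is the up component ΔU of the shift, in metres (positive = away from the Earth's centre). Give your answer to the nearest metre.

ΔU = -490 m

The local up (radial) axis is (cos φ cos λ, cos φ sin λ, sin φ), giving ΔU = -515.621 + 69.040 − 43.106 = -489.69 m.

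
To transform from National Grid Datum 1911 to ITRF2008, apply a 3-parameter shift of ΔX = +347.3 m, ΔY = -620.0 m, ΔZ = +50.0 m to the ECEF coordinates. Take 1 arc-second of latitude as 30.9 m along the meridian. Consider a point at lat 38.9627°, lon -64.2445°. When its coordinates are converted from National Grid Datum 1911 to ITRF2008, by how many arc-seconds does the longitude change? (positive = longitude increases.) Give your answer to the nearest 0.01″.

Δλ = 1.81″

sin φ = 0.628814, cos φ = 0.777555, sin λ = -0.900657, cos λ = 0.434532.
East component: ΔE = −sin λ·ΔX + cos λ·ΔY = −(-0.900657)(347.3) + (0.434532)(-620.0) = 43.39 m.
1° of latitude spans 3600 × 30.90 = 111240 m; at latitude φ, 1° of longitude spans that × cos φ = 86495.3 m, so Δλ = 43.39 / 86495.3 × 3600 = 1.806″.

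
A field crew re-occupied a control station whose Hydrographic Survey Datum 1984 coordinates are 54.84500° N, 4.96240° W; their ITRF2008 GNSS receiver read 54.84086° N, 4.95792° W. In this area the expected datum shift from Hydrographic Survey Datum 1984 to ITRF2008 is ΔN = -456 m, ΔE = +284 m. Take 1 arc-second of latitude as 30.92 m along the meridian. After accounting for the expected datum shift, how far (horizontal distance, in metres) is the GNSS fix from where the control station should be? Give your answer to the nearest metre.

6 m

Observed coordinate differences: Δφ = -0.00414°, Δλ = +0.00448°.
Converting to metres (1° lat = 111312 m, cos φ = 0.575790): observed ΔN = -460.8 m, observed ΔE = 287.1 m.
Subtracting the expected shift leaves a residual of -460.8 − (-456) = -4.8 m north and 287.1 − (284) = 3.1 m east.
Residual distance = √((-4.8)² + 3.1²) = 5.8 m.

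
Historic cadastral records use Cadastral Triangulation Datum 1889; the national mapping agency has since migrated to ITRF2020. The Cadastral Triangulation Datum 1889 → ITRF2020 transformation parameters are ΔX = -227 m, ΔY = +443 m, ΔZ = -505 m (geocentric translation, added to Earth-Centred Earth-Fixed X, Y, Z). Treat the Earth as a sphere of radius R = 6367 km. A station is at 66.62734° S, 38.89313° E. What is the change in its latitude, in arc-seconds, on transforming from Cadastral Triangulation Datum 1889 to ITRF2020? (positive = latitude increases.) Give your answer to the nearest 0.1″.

Δφ = -3.5″

sin φ = -0.917944, cos φ = 0.396710, sin λ = 0.627870, cos λ = 0.778318.
North component: ΔN = −sin φ cos λ·ΔX − sin φ sin λ·ΔY + cos φ·ΔZ = −(-0.917944)(0.778318)(-227) − (-0.917944)(0.627870)(443) + (0.396710)(-505) = -107.20 m.
1° of latitude spans πR/180 = 111125 m, so Δφ = -107.20 / 111125 × 3600 = -3.473″.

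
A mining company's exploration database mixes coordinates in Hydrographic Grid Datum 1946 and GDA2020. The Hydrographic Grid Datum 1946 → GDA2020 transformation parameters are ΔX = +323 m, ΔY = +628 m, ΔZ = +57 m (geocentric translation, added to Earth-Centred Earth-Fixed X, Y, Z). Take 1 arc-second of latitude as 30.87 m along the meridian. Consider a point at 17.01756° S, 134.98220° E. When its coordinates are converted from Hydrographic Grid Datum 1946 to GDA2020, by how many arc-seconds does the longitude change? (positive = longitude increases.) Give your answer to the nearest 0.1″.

sin φ = -0.292665, cos φ = 0.956215, sin λ = 0.707326, cos λ = -0.706887.
East component: ΔE = −sin λ·ΔX + cos λ·ΔY = −(0.707326)(323) + (-0.706887)(628) = -672.39 m.
1° of latitude spans 3600 × 30.87 = 111132 m; at latitude φ, 1° of longitude spans that × cos φ = 106266.1 m, so Δλ = -672.39 / 106266.1 × 3600 = -22.779″.

Δλ = -22.8″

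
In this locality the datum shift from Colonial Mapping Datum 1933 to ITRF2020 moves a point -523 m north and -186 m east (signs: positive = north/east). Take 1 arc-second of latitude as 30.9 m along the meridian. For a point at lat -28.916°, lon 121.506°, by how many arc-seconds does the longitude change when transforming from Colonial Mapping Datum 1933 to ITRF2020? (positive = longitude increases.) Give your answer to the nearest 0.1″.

At latitude -28.916°, cos φ = 0.875330.
1″ of longitude at this latitude = 30.90 × cos φ = 27.0477 m, so Δλ = -186.0 / 27.0477 = -6.877″.

Δλ = -6.9″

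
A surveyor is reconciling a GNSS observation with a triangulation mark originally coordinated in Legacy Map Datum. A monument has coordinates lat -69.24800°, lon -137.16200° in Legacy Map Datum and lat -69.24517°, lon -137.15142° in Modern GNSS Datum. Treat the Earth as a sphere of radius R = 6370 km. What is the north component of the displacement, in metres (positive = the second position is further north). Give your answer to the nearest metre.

ΔN = 315 m

Δφ = -69.24517° − -69.24800° = +0.00283°; Δλ = -137.15142° − -137.16200° = +0.01058°.
1° along a meridian = πR/180 = 111177 m.
ΔN = Δφ × 111177 = 314.6 m; ΔE = Δλ × 111177 × cos(-69.24800°) = +0.01058 × 111177 × 0.354324 = 416.8 m.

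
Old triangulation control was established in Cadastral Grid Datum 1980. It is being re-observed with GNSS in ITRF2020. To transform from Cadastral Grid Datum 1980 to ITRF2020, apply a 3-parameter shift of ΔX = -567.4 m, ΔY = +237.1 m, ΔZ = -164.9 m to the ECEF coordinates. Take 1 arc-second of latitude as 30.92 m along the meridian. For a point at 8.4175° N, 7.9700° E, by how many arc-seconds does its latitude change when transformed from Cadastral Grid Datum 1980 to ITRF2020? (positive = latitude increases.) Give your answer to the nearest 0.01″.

Δφ = -2.77″

sin φ = 0.146385, cos φ = 0.989228, sin λ = 0.138655, cos λ = 0.990341.
North component: ΔN = −sin φ cos λ·ΔX − sin φ sin λ·ΔY + cos φ·ΔZ = −(0.146385)(0.990341)(-567.4) − (0.146385)(0.138655)(237.1) + (0.989228)(-164.9) = -85.68 m.
1° of latitude spans 3600 × 30.92 = 111312 m, so Δφ = -85.68 / 111312 × 3600 = -2.771″.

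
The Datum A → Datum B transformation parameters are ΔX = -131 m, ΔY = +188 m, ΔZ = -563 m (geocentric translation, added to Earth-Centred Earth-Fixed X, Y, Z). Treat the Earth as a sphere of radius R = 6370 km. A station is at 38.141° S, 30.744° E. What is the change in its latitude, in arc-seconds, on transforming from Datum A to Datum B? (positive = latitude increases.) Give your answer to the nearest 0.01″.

sin φ = -0.617599, cos φ = 0.786493, sin λ = 0.511203, cos λ = 0.859460.
North component: ΔN = −sin φ cos λ·ΔX − sin φ sin λ·ΔY + cos φ·ΔZ = −(-0.617599)(0.859460)(-131) − (-0.617599)(0.511203)(188) + (0.786493)(-563) = -452.98 m.
1° of latitude spans πR/180 = 111177 m, so Δφ = -452.98 / 111177 × 3600 = -14.668″.

Δφ = -14.67″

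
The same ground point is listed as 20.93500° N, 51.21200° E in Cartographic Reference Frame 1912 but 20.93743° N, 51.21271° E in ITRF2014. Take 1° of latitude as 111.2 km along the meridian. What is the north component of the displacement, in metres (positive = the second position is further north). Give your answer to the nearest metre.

ΔN = 270 m

Δφ = 20.93743° − 20.93500° = +0.00243°; Δλ = 51.21271° − 51.21200° = +0.00071°.
ΔN = Δφ × 111200 = 270.2 m; ΔE = Δλ × 111200 × cos(20.93500°) = +0.00071 × 111200 × 0.933986 = 73.7 m.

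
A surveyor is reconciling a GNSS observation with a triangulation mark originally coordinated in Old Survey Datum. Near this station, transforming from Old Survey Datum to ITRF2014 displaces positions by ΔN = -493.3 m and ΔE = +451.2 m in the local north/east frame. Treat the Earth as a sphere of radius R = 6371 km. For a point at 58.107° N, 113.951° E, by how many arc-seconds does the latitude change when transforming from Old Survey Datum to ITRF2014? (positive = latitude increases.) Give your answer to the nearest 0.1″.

Δφ = -16.0″

On a sphere of radius R, 1 rad of latitude = R, so Δφ = ΔN / R = -493.3 / 6371000 = -7.7429e-05 rad = -15.971″.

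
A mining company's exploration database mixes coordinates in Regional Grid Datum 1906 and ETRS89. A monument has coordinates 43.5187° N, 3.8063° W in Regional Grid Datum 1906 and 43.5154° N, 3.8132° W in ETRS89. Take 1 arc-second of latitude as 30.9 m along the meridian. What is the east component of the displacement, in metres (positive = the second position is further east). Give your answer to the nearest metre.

Δφ = 43.5154° − 43.5187° = -0.0033°; Δλ = -3.8132° − -3.8063° = -0.0069°.
1° of latitude = 3600 × 30.90 = 111240 m.
ΔN = Δφ × 111240 = -367.1 m; ΔE = Δλ × 111240 × cos(43.5187°) = -0.0069 × 111240 × 0.725150 = -556.6 m.

ΔE = -557 m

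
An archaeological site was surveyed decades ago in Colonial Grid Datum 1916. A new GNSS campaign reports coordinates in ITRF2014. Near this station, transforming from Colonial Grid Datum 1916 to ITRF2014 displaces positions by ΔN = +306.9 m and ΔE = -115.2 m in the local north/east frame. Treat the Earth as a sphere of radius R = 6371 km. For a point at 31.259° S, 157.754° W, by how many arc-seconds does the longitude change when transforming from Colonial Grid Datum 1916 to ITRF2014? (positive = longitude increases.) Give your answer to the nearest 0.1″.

Δλ = -4.4″

At latitude -31.259°, cos φ = 0.854830.
One radian of longitude at latitude φ spans R cos φ, so Δλ = ΔE / (R cos φ) = -115.2 / (6371000 × 0.854830) = -2.1153e-05 rad = -4.363″.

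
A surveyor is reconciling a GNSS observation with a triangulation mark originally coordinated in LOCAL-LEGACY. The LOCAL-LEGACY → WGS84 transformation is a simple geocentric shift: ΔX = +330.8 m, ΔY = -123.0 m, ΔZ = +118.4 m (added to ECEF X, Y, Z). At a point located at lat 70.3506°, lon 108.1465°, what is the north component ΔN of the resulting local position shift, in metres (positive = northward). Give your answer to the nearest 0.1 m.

ΔN = 246.9 m

The local north axis is (−sin φ cos λ, −sin φ sin λ, cos φ), giving ΔN = 97.027 + 110.076 + 39.814 = 246.92 m.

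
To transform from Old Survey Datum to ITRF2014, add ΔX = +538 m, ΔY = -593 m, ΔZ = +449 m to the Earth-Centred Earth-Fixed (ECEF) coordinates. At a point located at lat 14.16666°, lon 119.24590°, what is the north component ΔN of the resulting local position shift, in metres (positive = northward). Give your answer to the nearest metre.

The local north axis is (−sin φ cos λ, −sin φ sin λ, cos φ), giving ΔN = 64.329 + 126.633 + 435.345 = 626.31 m.

ΔN = 626 m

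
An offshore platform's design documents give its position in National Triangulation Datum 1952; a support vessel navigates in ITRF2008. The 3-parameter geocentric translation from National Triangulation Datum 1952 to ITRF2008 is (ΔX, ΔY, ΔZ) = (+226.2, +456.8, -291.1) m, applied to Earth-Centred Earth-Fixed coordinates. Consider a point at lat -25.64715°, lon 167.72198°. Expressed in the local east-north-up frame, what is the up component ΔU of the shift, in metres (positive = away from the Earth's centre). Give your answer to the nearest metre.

The local up (radial) axis is (cos φ cos λ, cos φ sin λ, sin φ), giving ΔU = -199.250 + 87.570 + 125.996 = 14.32 m.

ΔU = 14 m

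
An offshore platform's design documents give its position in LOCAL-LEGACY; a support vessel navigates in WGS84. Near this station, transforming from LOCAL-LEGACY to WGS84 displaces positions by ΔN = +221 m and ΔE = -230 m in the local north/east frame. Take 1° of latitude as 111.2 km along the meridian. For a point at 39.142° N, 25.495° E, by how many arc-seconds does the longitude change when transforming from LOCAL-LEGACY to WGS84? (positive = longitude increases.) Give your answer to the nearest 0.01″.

At latitude 39.142°, cos φ = 0.775584.
1° of longitude at this latitude = 111.2 × cos φ = 86.24 km, so Δλ = -230.0 / 86244.9 = -0.0026668° = -9.601″.

Δλ = -9.60″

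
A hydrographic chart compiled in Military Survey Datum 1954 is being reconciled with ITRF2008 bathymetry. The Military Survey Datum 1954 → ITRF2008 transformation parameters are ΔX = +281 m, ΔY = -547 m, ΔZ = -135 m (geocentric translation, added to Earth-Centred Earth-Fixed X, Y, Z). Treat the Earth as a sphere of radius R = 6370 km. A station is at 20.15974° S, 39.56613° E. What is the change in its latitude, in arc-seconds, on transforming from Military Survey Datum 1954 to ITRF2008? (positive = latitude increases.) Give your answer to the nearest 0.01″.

sin φ = -0.344639, cos φ = 0.938735, sin λ = 0.636968, cos λ = 0.770890.
North component: ΔN = −sin φ cos λ·ΔX − sin φ sin λ·ΔY + cos φ·ΔZ = −(-0.344639)(0.770890)(281) − (-0.344639)(0.636968)(-547) + (0.938735)(-135) = -172.15 m.
1° of latitude spans πR/180 = 111177 m, so Δφ = -172.15 / 111177 × 3600 = -5.574″.

Δφ = -5.57″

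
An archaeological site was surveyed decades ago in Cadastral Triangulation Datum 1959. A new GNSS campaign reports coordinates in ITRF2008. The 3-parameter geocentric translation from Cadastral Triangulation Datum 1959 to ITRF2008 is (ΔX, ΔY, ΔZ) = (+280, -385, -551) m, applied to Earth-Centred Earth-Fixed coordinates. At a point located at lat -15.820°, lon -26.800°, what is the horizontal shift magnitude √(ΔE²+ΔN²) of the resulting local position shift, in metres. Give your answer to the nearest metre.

468 m

At φ = -15.820°, λ = -26.800°: sin φ = -0.272616, cos φ = 0.962123, sin λ = -0.450878, cos λ = 0.892586.
ΔE = −sin λ·ΔX + cos λ·ΔY = −(-0.450878)·(280) + (0.892586)·(-385) = -217.40 m.
ΔN = −sin φ cos λ·ΔX − sin φ sin λ·ΔY + cos φ·ΔZ = −(-0.272616)(0.892586)(280) − (-0.272616)(-0.450878)(-385) + (0.962123)(-551) = -414.67 m.
Horizontal magnitude = √(ΔE² + ΔN²) = √((-217.40)² + (-414.67)²) = 468.21 m.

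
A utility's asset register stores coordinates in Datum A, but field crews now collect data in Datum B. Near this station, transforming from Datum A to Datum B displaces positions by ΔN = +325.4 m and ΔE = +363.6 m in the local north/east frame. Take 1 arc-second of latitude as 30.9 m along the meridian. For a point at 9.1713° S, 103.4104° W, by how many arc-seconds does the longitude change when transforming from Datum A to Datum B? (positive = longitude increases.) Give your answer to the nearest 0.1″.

At latitude -9.1713°, cos φ = 0.987216.
1″ of longitude at this latitude = 30.90 × cos φ = 30.5050 m, so Δλ = 363.6 / 30.5050 = 11.919″.

Δλ = 11.9″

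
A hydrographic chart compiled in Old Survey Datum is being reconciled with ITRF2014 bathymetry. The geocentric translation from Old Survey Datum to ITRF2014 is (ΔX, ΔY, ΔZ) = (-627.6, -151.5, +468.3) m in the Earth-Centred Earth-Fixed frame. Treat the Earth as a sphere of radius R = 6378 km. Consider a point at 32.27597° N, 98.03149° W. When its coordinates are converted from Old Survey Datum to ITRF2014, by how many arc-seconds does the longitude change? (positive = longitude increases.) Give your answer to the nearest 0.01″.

sin φ = 0.533998, cos φ = 0.845486, sin λ = -0.990191, cos λ = -0.139717.
East component: ΔE = −sin λ·ΔX + cos λ·ΔY = −(-0.990191)(-627.6) + (-0.139717)(-151.5) = -600.28 m.
1° of latitude spans πR/180 = 111317 m; at latitude φ, 1° of longitude spans that × cos φ = 94117.0 m, so Δλ = -600.28 / 94117.0 × 3600 = -22.961″.

Δλ = -22.96″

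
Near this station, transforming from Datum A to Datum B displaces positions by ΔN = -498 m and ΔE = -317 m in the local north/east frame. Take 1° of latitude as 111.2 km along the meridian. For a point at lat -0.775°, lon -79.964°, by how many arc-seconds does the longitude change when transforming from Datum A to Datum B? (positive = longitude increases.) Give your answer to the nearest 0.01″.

Δλ = -10.26″

At latitude -0.775°, cos φ = 0.999909.
1° of longitude at this latitude = 111.2 × cos φ = 111.19 km, so Δλ = -317.0 / 111189.8 = -0.0028510° = -10.264″.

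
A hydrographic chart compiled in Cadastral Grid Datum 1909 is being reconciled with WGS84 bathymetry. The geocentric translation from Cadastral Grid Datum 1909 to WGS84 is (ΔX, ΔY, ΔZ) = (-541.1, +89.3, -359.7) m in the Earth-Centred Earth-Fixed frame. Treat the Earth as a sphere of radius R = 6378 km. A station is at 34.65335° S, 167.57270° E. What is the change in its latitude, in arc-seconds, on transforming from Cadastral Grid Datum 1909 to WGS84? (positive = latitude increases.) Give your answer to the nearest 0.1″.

sin φ = -0.568610, cos φ = 0.822607, sin λ = 0.215201, cos λ = -0.976570.
North component: ΔN = −sin φ cos λ·ΔX − sin φ sin λ·ΔY + cos φ·ΔZ = −(-0.568610)(-0.976570)(-541.1) − (-0.568610)(0.215201)(89.3) + (0.822607)(-359.7) = 15.50 m.
1° of latitude spans πR/180 = 111317 m, so Δφ = 15.50 / 111317 × 3600 = 0.501″.

Δφ = 0.5″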